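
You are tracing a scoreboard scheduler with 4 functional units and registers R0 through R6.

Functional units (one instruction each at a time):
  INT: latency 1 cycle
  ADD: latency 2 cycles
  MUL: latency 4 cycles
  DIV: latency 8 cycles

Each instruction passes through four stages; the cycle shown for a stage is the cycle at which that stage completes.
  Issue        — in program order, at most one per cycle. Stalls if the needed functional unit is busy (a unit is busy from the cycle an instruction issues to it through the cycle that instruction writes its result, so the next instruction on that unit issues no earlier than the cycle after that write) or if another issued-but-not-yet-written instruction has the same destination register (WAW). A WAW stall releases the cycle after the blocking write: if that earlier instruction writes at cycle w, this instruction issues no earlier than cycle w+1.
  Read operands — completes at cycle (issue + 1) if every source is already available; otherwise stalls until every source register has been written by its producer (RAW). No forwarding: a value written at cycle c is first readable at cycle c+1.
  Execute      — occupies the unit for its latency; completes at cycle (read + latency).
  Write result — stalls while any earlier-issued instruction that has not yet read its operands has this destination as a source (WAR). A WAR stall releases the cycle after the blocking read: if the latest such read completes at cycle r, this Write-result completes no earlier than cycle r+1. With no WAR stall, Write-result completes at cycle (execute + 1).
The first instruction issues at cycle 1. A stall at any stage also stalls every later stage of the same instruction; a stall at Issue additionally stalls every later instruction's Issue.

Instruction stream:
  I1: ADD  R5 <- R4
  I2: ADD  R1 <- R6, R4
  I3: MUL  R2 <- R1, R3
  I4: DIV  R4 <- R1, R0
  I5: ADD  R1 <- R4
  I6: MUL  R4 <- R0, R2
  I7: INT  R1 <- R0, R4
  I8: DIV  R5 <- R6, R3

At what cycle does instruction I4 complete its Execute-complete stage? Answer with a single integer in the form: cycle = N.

c1: I1 dispatched to ADD
c2: I1 operands ready
c4: I1 complete
c5: R5←I1
c6: I2 dispatched to ADD
c7: I2 operands ready, I3 dispatched to MUL
c8: I4 dispatched to DIV
c9: I2 complete
c10: R1←I2
c11: I3 operands ready, I4 operands ready, I5 dispatched to ADD
c15: I3 complete
c16: R2←I3
c19: I4 complete
c20: R4←I4
c21: I5 operands ready, I6 dispatched to MUL
c22: I6 operands ready
c23: I5 complete
c24: R1←I5
c25: I7 dispatched to INT
c26: I6 complete, I8 dispatched to DIV
c27: R4←I6, I8 operands ready
c28: I7 operands ready
c29: I7 complete
c30: R1←I7
c35: I8 complete
c36: R5←I8

cycle = 19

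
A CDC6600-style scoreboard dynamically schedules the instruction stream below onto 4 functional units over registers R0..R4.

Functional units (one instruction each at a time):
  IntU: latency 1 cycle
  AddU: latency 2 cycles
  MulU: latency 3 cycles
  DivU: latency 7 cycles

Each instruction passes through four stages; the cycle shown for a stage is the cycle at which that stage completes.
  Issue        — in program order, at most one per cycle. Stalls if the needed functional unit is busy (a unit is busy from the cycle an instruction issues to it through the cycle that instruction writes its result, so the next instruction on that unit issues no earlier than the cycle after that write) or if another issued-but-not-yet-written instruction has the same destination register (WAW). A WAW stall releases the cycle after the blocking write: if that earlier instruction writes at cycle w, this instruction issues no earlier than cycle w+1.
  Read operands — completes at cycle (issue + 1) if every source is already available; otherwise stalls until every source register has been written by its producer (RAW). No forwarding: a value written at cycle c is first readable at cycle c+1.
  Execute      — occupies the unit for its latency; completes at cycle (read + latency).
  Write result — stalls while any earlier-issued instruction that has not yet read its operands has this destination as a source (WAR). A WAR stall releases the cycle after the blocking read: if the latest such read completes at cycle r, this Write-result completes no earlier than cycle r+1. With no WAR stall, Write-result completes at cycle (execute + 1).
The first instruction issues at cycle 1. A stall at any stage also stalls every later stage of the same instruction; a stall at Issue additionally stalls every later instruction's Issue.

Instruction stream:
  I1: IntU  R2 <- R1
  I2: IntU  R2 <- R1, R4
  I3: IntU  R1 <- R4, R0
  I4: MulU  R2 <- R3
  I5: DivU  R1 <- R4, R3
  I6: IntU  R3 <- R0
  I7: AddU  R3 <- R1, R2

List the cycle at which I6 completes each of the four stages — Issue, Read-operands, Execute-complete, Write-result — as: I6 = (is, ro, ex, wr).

I1  is:1  ro:2  ex:3  wr:4
I2  is:5  ro:6  ex:7  wr:8  — struct: IntU busy until I1 writes@4
I3  is:9  ro:10  ex:11  wr:12  — struct: IntU busy until I2 writes@8
I4  is:10  ro:11  ex:14  wr:15
I5  is:13  ro:14  ex:21  wr:22  — WAW R1: wait I3 write@12
I6  is:14  ro:15  ex:16  wr:17
I7  is:18  ro:23  ex:25  wr:26  — WAW R3: wait I6 write@17, RAW R1: wait I5 write@22

I6 = (14, 15, 16, 17)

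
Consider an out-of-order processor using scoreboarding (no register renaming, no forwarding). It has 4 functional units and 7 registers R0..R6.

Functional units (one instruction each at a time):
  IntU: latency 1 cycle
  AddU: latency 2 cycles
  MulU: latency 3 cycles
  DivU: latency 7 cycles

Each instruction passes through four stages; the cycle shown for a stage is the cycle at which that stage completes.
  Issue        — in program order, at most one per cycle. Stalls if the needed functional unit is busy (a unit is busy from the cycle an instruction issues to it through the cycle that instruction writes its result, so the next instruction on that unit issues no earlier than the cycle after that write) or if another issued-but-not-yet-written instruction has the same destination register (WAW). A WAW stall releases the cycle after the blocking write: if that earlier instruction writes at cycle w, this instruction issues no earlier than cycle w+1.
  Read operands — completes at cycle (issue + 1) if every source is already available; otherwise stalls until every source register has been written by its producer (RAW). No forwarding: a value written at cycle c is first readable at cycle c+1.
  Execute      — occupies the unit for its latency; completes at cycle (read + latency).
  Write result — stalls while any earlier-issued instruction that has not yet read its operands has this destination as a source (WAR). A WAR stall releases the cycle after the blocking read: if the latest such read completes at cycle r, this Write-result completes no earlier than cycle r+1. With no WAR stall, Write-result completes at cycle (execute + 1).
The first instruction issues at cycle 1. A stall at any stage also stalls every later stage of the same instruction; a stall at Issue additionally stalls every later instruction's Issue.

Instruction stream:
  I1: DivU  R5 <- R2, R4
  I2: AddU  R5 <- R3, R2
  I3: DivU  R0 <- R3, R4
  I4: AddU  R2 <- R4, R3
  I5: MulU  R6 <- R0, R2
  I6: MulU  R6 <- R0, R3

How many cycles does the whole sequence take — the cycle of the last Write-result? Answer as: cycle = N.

cycle 1: issue I1 (DivU)
cycle 2: I1 read-ops
cycle 9: I1 finished on DivU
cycle 10: I1→R5
cycle 11: issue I2 (AddU)
cycle 12: I2 read-ops · issue I3 (DivU)
cycle 13: I3 read-ops
cycle 14: I2 finished on AddU
cycle 15: I2→R5
cycle 16: issue I4 (AddU)
cycle 17: I4 read-ops · issue I5 (MulU)
cycle 19: I4 finished on AddU
cycle 20: I3 finished on DivU · I4→R2
cycle 21: I3→R0
cycle 22: I5 read-ops
cycle 25: I5 finished on MulU
cycle 26: I5→R6
cycle 27: issue I6 (MulU)
cycle 28: I6 read-ops
cycle 31: I6 finished on MulU
cycle 32: I6→R6

cycle = 32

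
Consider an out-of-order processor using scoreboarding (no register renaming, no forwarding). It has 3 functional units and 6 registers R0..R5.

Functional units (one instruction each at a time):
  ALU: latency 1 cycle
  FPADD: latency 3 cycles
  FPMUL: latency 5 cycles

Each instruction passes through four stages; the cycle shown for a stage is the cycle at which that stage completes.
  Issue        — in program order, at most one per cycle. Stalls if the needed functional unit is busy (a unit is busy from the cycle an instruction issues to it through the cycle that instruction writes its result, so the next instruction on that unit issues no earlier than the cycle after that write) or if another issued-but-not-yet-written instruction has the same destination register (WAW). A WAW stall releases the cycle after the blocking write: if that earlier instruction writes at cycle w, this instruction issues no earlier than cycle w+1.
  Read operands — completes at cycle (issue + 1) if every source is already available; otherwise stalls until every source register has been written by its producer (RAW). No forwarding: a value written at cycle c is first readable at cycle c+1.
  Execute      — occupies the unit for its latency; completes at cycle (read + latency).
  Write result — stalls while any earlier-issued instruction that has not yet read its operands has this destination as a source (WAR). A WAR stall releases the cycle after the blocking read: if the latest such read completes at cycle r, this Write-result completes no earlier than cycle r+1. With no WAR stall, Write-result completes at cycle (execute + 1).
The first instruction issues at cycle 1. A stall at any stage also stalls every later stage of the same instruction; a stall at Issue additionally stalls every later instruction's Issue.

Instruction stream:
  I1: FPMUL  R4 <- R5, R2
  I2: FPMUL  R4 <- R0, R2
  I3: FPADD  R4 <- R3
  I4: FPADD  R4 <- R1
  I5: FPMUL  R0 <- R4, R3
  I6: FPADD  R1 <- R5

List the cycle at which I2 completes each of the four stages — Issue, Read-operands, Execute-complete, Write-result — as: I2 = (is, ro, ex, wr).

I2 = (9, 10, 15, 16)

t=1  I1 dispatched to FPMUL
t=2  I1 operands ready
t=7  I1 complete
t=8  R4←I1
t=9  I2 dispatched to FPMUL
t=10  I2 operands ready
t=15  I2 complete
t=16  R4←I2
t=17  I3 dispatched to FPADD
t=18  I3 operands ready
t=21  I3 complete
t=22  R4←I3
t=23  I4 dispatched to FPADD
t=24  I4 operands ready | I5 dispatched to FPMUL
t=27  I4 complete
t=28  R4←I4
t=29  I5 operands ready | I6 dispatched to FPADD
t=30  I6 operands ready
t=33  I6 complete
t=34  I5 complete | R1←I6
t=35  R0←I5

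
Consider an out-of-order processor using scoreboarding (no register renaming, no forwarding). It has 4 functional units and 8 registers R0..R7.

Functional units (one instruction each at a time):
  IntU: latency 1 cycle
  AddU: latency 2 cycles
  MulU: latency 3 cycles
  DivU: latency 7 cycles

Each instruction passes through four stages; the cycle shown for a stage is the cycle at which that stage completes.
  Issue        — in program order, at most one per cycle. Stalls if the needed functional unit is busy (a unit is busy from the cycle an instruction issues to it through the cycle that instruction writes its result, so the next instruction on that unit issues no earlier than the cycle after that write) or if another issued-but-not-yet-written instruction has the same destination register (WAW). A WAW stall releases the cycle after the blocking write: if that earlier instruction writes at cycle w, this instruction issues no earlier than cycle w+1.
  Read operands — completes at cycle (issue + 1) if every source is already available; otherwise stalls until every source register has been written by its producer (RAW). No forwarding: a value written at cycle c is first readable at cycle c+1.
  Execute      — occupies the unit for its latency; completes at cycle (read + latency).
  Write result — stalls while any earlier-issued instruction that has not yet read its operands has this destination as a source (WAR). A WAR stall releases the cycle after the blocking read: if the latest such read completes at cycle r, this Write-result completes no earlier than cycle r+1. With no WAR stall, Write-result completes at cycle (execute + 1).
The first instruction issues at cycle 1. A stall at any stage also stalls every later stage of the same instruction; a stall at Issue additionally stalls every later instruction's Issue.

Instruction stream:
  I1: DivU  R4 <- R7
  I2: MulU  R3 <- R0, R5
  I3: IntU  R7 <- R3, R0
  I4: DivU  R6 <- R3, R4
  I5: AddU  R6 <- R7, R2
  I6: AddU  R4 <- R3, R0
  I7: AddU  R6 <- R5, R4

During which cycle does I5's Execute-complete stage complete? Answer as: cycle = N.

cycle = 24

I1 -> (1, 2, 9, 10)
I2 -> (2, 3, 6, 7)
I3 -> (3, 8, 9, 10)  // RAW R3: wait I2 write@7
I4 -> (11, 12, 19, 20)  // struct: DivU busy until I1 writes@10
I5 -> (21, 22, 24, 25)  // WAW R6: wait I4 write@20
I6 -> (26, 27, 29, 30)  // struct: AddU busy until I5 writes@25
I7 -> (31, 32, 34, 35)  // struct: AddU busy until I6 writes@30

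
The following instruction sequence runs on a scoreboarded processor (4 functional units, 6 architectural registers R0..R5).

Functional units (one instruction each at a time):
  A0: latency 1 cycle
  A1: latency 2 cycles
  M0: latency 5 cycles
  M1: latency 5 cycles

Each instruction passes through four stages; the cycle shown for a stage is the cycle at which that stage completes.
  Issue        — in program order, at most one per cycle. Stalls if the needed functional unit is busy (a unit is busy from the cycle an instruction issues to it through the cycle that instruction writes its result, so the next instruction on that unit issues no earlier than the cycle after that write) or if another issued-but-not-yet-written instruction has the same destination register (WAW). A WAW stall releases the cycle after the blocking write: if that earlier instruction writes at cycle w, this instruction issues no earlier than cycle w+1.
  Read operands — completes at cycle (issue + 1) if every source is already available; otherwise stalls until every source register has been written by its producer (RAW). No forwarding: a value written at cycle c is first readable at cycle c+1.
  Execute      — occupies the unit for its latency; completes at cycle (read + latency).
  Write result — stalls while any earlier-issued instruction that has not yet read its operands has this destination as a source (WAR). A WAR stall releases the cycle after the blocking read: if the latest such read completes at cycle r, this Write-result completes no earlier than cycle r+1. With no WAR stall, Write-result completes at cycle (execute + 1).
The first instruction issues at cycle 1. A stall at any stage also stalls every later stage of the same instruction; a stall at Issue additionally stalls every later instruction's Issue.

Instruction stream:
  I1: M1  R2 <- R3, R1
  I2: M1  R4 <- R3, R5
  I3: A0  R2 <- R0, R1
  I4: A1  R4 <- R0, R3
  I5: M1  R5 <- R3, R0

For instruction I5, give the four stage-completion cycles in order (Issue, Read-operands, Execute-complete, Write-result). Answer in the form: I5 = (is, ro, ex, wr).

I5 = (18, 19, 24, 25)

I1: IS=1 RO=2 EX=7 WR=8
I2: IS=9 RO=10 EX=15 WR=16  [struct: M1 busy until I1 writes@8]
I3: IS=10 RO=11 EX=12 WR=13
I4: IS=17 RO=18 EX=20 WR=21  [WAW R4: wait I2 write@16]
I5: IS=18 RO=19 EX=24 WR=25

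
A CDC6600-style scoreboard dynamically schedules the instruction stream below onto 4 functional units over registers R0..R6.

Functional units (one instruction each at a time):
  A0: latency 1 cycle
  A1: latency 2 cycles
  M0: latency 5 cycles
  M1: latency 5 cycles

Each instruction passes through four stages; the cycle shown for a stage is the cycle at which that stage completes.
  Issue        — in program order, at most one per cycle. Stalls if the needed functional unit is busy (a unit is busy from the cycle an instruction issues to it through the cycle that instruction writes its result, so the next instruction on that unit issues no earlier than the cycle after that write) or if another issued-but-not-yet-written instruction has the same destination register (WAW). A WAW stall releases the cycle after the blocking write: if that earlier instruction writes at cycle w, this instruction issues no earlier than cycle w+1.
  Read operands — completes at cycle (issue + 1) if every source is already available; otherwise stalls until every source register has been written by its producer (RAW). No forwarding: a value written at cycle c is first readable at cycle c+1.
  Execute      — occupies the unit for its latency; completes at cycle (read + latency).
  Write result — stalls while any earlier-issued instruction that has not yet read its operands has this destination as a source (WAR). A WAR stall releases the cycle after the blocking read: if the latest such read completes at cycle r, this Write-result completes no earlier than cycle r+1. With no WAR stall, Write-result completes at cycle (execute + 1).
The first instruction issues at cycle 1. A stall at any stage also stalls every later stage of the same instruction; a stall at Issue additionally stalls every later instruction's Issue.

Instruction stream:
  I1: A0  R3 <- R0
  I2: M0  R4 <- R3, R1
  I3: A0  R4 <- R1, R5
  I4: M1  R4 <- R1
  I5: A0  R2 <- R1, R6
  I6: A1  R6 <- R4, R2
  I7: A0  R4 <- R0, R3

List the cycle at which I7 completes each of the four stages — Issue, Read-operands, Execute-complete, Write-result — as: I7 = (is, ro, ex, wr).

  I1 | 1 | 2 | 3 | 4
  I2 | 2 | 5 | 10 | 11   RAW R3: wait I1 write@4
  I3 | 12 | 13 | 14 | 15   WAW R4: wait I2 write@11
  I4 | 16 | 17 | 22 | 23   WAW R4: wait I3 write@15
  I5 | 17 | 18 | 19 | 20
  I6 | 18 | 24 | 26 | 27   RAW R4: wait I4 write@23
  I7 | 24 | 25 | 26 | 27   WAW R4: wait I4 write@23

I7 = (24, 25, 26, 27)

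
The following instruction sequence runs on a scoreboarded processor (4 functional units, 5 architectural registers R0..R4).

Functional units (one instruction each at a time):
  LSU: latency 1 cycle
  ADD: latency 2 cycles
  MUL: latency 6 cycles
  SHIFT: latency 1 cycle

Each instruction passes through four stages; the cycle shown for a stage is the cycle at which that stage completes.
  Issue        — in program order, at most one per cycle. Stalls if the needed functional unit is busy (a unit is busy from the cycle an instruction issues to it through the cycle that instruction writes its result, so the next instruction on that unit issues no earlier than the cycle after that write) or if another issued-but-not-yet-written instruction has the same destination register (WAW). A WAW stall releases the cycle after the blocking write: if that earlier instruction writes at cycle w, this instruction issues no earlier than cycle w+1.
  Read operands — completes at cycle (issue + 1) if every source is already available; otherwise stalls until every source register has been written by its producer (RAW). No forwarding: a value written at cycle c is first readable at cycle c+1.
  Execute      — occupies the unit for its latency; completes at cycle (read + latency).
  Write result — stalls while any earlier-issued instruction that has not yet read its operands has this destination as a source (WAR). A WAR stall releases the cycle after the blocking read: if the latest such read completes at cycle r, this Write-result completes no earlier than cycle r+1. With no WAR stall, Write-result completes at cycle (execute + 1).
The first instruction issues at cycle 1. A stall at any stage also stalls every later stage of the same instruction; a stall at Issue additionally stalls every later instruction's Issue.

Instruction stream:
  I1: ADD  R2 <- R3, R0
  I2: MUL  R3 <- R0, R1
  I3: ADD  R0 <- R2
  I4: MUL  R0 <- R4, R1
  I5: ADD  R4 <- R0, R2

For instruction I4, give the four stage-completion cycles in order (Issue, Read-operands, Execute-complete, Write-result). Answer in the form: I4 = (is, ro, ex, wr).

[I1] 1/2/4/5
[I2] 2/3/9/10
[I3] 6/7/9/10  (struct: ADD busy until I1 writes@5)
[I4] 11/12/18/19  (WAW R0: wait I3 write@10)
[I5] 12/20/22/23  (RAW R0: wait I4 write@19)

I4 = (11, 12, 18, 19)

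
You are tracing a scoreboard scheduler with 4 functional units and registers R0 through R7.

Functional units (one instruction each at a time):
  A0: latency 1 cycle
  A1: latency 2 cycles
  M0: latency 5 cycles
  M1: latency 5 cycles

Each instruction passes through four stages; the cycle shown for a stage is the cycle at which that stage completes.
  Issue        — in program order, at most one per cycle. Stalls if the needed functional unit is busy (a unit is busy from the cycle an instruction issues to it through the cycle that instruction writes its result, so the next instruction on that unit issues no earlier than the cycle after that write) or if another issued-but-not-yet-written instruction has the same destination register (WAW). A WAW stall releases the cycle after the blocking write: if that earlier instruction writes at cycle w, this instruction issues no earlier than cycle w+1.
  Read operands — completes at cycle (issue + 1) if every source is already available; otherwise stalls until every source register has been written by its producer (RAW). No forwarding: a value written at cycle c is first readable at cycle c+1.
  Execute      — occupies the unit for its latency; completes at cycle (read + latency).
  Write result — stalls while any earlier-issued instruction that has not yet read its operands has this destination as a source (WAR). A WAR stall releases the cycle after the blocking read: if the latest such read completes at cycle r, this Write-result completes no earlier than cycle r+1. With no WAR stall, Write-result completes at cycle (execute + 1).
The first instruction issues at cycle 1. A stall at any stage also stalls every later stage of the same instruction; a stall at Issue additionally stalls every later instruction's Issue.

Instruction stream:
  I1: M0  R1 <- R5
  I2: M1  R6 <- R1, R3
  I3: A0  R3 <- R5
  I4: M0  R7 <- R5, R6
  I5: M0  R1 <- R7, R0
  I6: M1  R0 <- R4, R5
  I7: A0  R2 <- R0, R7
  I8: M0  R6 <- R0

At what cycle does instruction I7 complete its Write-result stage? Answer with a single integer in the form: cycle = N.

cycle = 34

[I1] 1/2/7/8
[I2] 2/9/14/15  (RAW R1: wait I1 write@8)
[I3] 3/4/5/10  (WAR R3: wait I2 read@9)
[I4] 9/16/21/22  (struct: M0 busy until I1 writes@8; RAW R6: wait I2 write@15)
[I5] 23/24/29/30  (struct: M0 busy until I4 writes@22)
[I6] 24/25/30/31
[I7] 25/32/33/34  (RAW R0: wait I6 write@31)
[I8] 31/32/37/38  (struct: M0 busy until I5 writes@30)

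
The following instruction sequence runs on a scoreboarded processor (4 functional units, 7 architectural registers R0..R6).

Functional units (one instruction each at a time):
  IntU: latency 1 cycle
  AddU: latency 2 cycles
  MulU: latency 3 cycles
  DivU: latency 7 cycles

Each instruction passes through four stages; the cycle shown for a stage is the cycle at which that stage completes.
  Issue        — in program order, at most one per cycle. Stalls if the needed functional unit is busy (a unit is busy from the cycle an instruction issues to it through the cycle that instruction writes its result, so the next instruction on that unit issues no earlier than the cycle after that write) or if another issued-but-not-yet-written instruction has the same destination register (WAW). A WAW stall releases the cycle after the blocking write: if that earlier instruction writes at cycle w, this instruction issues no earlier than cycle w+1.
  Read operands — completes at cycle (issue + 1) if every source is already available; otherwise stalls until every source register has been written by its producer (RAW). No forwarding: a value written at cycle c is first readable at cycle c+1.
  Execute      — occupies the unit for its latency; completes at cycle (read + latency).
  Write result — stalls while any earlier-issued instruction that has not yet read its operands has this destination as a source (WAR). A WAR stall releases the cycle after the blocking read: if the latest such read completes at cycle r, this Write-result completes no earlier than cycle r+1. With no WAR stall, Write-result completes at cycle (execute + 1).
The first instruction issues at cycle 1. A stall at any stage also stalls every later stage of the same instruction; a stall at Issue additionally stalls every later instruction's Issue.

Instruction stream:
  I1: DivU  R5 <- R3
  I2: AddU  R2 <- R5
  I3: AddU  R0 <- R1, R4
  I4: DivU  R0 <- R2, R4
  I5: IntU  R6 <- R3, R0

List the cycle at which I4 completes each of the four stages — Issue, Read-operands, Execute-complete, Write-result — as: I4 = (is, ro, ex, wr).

I4 = (20, 21, 28, 29)

1) issue 1, read 2, done 9, write 10
2) issue 2, read 11, done 13, write 14  <RAW R5: wait I1 write@10>
3) issue 15, read 16, done 18, write 19  <struct: AddU busy until I2 writes@14>
4) issue 20, read 21, done 28, write 29  <WAW R0: wait I3 write@19>
5) issue 21, read 30, done 31, write 32  <RAW R0: wait I4 write@29>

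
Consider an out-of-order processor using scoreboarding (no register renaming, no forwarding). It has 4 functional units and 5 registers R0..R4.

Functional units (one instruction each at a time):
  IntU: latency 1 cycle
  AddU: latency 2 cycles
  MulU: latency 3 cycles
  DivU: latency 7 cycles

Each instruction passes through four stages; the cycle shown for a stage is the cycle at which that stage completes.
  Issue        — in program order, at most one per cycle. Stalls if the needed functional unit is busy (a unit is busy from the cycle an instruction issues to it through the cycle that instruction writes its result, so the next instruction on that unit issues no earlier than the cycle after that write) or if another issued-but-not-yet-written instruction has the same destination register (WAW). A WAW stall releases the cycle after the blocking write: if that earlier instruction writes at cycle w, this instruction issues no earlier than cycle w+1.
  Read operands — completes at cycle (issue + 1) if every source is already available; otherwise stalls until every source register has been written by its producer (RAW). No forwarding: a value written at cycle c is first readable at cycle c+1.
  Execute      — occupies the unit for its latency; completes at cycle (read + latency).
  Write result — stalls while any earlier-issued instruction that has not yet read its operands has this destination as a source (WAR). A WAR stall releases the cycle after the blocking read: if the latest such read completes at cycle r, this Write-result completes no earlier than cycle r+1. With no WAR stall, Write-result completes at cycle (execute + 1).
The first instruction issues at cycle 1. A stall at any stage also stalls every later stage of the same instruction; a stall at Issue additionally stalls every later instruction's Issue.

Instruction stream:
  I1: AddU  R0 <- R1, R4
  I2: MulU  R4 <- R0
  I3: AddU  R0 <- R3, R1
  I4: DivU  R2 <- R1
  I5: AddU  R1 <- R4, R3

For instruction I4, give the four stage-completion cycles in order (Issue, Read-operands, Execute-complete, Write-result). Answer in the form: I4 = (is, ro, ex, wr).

I4 = (7, 8, 15, 16)

  I1 | 1 | 2 | 4 | 5
  I2 | 2 | 6 | 9 | 10   RAW R0: wait I1 write@5
  I3 | 6 | 7 | 9 | 10   struct: AddU busy until I1 writes@5
  I4 | 7 | 8 | 15 | 16
  I5 | 11 | 12 | 14 | 15   struct: AddU busy until I3 writes@10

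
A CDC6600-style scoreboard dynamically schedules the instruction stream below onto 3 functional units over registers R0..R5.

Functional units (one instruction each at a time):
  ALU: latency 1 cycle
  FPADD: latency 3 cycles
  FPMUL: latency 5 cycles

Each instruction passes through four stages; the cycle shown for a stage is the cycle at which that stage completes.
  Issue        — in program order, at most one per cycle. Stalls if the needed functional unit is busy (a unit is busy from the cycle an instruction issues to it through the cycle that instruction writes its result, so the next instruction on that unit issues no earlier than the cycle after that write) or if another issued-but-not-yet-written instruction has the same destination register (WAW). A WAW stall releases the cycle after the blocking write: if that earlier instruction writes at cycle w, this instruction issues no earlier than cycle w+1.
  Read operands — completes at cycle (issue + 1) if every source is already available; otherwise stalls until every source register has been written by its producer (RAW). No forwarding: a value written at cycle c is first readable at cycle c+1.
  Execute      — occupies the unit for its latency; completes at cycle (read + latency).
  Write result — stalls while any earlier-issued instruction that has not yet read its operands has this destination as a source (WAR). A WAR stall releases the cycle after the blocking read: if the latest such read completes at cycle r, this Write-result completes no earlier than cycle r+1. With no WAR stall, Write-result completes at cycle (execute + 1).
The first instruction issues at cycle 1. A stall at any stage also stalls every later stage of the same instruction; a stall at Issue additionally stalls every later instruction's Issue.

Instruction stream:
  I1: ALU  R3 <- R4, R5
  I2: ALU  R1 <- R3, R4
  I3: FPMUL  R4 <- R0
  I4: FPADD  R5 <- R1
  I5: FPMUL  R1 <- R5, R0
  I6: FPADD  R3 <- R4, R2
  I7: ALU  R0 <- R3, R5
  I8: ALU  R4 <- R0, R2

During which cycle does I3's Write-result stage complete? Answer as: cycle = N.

t=1  I1→ALU
t=2  I1 RO
t=3  I1 EX
t=4  I1 WR R3
t=5  I2→ALU
t=6  I2 RO, I3→FPMUL
t=7  I2 EX, I3 RO, I4→FPADD
t=8  I2 WR R1
t=9  I4 RO
t=12  I3 EX, I4 EX
t=13  I3 WR R4, I4 WR R5
t=14  I5→FPMUL
t=15  I5 RO, I6→FPADD
t=16  I6 RO, I7→ALU
t=19  I6 EX
t=20  I5 EX, I6 WR R3
t=21  I5 WR R1, I7 RO
t=22  I7 EX
t=23  I7 WR R0
t=24  I8→ALU
t=25  I8 RO
t=26  I8 EX
t=27  I8 WR R4

cycle = 13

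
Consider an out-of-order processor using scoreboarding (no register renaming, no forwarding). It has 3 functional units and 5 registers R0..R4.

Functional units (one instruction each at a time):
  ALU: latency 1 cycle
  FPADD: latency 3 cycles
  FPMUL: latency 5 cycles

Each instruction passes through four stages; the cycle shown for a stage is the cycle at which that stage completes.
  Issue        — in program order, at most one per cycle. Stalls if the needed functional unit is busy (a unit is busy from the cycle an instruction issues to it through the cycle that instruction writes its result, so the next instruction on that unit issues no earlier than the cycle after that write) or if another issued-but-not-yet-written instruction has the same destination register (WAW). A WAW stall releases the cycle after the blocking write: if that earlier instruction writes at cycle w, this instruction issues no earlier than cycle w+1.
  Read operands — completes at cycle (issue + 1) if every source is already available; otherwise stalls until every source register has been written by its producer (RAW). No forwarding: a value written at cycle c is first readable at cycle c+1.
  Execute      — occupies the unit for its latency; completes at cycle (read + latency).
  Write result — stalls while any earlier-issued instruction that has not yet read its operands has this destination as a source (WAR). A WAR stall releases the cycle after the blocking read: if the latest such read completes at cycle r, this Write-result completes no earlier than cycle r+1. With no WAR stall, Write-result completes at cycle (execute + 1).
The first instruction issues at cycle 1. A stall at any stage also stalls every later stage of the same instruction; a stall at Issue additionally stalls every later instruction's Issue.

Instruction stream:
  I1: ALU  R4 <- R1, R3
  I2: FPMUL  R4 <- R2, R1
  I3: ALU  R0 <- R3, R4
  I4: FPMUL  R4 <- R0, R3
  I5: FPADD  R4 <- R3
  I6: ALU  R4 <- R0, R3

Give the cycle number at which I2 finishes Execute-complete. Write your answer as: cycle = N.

cycle = 11

1) issue 1, read 2, done 3, write 4
2) issue 5, read 6, done 11, write 12  <WAW R4: wait I1 write@4>
3) issue 6, read 13, done 14, write 15  <RAW R4: wait I2 write@12>
4) issue 13, read 16, done 21, write 22  <struct: FPMUL busy until I2 writes@12 / RAW R0: wait I3 write@15>
5) issue 23, read 24, done 27, write 28  <WAW R4: wait I4 write@22>
6) issue 29, read 30, done 31, write 32  <WAW R4: wait I5 write@28>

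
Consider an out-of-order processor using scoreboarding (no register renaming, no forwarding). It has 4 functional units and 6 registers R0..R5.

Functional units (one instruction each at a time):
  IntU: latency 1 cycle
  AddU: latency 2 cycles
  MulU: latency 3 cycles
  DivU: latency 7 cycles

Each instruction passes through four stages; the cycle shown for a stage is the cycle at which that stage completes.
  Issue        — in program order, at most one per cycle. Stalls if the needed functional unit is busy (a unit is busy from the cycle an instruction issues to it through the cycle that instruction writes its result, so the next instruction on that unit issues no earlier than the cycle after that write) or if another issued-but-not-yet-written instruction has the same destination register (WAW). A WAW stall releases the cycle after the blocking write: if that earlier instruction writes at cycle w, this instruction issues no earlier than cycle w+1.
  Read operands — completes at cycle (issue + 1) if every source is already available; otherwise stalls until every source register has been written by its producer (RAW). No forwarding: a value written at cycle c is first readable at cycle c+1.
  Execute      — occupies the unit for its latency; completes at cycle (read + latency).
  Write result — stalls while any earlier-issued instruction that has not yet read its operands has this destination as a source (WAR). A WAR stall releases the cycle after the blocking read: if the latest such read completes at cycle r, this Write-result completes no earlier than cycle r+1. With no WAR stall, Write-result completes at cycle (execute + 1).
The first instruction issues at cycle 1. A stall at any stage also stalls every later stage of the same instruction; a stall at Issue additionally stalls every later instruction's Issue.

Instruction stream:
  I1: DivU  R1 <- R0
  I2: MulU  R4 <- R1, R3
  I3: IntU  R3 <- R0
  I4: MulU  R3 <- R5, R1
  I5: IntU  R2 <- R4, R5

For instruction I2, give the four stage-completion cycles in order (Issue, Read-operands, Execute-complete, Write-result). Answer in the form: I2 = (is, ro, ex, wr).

I2 = (2, 11, 14, 15)

1) issue 1, read 2, done 9, write 10
2) issue 2, read 11, done 14, write 15  <RAW R1: wait I1 write@10>
3) issue 3, read 4, done 5, write 12  <WAR R3: wait I2 read@11>
4) issue 16, read 17, done 20, write 21  <struct: MulU busy until I2 writes@15>
5) issue 17, read 18, done 19, write 20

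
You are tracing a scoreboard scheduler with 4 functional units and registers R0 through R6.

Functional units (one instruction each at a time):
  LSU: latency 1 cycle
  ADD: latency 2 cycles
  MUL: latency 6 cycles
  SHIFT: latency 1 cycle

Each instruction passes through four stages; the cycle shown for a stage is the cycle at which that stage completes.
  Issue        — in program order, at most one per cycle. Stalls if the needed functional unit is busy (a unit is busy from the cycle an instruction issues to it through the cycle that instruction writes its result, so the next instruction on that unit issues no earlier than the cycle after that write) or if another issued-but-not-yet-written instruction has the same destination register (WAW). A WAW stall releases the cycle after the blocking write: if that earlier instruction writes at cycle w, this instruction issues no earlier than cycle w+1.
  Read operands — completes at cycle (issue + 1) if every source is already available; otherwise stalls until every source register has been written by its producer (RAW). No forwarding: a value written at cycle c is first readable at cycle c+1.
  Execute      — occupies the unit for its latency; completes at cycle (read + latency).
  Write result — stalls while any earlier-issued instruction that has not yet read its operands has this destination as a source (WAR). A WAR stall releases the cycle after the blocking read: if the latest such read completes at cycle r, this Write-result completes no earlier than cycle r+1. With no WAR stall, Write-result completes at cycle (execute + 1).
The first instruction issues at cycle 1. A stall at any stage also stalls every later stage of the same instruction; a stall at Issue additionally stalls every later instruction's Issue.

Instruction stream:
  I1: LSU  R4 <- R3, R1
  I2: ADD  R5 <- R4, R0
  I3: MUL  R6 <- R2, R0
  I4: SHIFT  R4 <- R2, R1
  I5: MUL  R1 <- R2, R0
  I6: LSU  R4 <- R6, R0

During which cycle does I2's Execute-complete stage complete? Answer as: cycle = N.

cycle = 7

I1  is:1  ro:2  ex:3  wr:4
I2  is:2  ro:5  ex:7  wr:8  — RAW R4: wait I1 write@4
I3  is:3  ro:4  ex:10  wr:11
I4  is:5  ro:6  ex:7  wr:8  — WAW R4: wait I1 write@4
I5  is:12  ro:13  ex:19  wr:20  — struct: MUL busy until I3 writes@11
I6  is:13  ro:14  ex:15  wr:16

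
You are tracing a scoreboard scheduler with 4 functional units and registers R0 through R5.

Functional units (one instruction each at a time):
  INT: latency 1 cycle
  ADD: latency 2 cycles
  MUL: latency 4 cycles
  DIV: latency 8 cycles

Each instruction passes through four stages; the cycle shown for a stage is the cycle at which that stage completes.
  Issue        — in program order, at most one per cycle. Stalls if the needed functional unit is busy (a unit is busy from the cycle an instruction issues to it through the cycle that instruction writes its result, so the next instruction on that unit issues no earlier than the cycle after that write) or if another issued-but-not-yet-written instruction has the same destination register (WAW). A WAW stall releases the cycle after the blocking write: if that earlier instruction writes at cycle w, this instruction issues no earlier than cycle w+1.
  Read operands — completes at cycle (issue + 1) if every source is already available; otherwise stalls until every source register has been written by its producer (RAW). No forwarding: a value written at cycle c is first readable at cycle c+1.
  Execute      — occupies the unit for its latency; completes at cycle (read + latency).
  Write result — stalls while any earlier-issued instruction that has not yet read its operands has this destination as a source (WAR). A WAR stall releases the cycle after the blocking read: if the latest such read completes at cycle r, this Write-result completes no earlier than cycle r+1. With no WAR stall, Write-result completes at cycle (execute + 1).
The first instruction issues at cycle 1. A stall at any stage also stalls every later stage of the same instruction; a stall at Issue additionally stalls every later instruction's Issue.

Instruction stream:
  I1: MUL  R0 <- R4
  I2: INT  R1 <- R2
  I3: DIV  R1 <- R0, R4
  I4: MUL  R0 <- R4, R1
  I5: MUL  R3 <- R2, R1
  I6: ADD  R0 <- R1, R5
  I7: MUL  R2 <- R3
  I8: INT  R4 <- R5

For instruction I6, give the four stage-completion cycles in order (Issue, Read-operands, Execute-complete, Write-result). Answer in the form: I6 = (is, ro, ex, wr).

I6 = (25, 26, 28, 29)

cycle 1: I1 dispatched to MUL
cycle 2: I1 operands ready, I2 dispatched to INT
cycle 3: I2 operands ready
cycle 4: I2 complete
cycle 5: R1←I2
cycle 6: I1 complete, I3 dispatched to DIV
cycle 7: R0←I1
cycle 8: I3 operands ready, I4 dispatched to MUL
cycle 16: I3 complete
cycle 17: R1←I3
cycle 18: I4 operands ready
cycle 22: I4 complete
cycle 23: R0←I4
cycle 24: I5 dispatched to MUL
cycle 25: I5 operands ready, I6 dispatched to ADD
cycle 26: I6 operands ready
cycle 28: I6 complete
cycle 29: I5 complete, R0←I6
cycle 30: R3←I5
cycle 31: I7 dispatched to MUL
cycle 32: I7 operands ready, I8 dispatched to INT
cycle 33: I8 operands ready
cycle 34: I8 complete
cycle 35: R4←I8
cycle 36: I7 complete
cycle 37: R2←I7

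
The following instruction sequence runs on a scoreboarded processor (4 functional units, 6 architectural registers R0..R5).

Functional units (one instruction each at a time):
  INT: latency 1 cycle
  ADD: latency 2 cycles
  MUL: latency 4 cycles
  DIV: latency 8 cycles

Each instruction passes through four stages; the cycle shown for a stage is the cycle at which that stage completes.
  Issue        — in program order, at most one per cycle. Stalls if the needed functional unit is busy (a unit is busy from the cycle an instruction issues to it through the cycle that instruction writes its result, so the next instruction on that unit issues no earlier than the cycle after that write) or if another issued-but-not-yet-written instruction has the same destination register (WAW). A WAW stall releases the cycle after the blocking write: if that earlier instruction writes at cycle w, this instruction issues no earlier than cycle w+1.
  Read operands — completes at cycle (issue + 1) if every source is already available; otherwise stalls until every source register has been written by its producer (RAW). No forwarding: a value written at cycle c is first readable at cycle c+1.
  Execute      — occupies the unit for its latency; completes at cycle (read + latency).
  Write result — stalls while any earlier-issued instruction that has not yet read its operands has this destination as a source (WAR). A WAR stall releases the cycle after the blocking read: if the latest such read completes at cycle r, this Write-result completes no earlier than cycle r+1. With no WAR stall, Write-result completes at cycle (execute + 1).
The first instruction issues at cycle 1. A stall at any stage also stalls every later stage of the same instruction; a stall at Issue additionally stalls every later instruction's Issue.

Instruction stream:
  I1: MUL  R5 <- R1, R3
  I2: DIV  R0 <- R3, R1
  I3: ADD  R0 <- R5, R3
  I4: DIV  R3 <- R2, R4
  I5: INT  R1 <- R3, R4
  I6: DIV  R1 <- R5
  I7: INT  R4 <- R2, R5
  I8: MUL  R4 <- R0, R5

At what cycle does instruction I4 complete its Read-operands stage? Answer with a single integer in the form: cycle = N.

cycle = 15

[1] I1 dispatched to MUL
[2] I1 operands ready; I2 dispatched to DIV
[3] I2 operands ready
[6] I1 complete
[7] R5←I1
[11] I2 complete
[12] R0←I2
[13] I3 dispatched to ADD
[14] I3 operands ready; I4 dispatched to DIV
[15] I4 operands ready; I5 dispatched to INT
[16] I3 complete
[17] R0←I3
[23] I4 complete
[24] R3←I4
[25] I5 operands ready
[26] I5 complete
[27] R1←I5
[28] I6 dispatched to DIV
[29] I6 operands ready; I7 dispatched to INT
[30] I7 operands ready
[31] I7 complete
[32] R4←I7
[33] I8 dispatched to MUL
[34] I8 operands ready
[37] I6 complete
[38] R1←I6; I8 complete
[39] R4←I8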